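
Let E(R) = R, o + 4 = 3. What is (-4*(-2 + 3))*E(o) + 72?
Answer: 76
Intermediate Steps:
o = -1 (o = -4 + 3 = -1)
(-4*(-2 + 3))*E(o) + 72 = -4*(-2 + 3)*(-1) + 72 = -4*1*(-1) + 72 = -4*(-1) + 72 = 4 + 72 = 76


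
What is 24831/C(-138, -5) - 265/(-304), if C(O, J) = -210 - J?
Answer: -7494299/62320 ≈ -120.26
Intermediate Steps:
24831/C(-138, -5) - 265/(-304) = 24831/(-210 - 1*(-5)) - 265/(-304) = 24831/(-210 + 5) - 265*(-1/304) = 24831/(-205) + 265/304 = 24831*(-1/205) + 265/304 = -24831/205 + 265/304 = -7494299/62320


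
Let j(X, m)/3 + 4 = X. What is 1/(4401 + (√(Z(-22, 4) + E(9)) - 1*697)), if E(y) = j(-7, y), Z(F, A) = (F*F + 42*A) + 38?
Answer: 3704/13718959 - 3*√73/13718959 ≈ 0.00026812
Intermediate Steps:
Z(F, A) = 38 + F² + 42*A (Z(F, A) = (F² + 42*A) + 38 = 38 + F² + 42*A)
j(X, m) = -12 + 3*X
E(y) = -33 (E(y) = -12 + 3*(-7) = -12 - 21 = -33)
1/(4401 + (√(Z(-22, 4) + E(9)) - 1*697)) = 1/(4401 + (√((38 + (-22)² + 42*4) - 33) - 1*697)) = 1/(4401 + (√((38 + 484 + 168) - 33) - 697)) = 1/(4401 + (√(690 - 33) - 697)) = 1/(4401 + (√657 - 697)) = 1/(4401 + (3*√73 - 697)) = 1/(4401 + (-697 + 3*√73)) = 1/(3704 + 3*√73)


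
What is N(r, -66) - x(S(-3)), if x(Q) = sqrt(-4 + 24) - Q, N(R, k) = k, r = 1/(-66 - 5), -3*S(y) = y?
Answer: -65 - 2*sqrt(5) ≈ -69.472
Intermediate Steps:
S(y) = -y/3
r = -1/71 (r = 1/(-71) = -1/71 ≈ -0.014085)
x(Q) = -Q + 2*sqrt(5) (x(Q) = sqrt(20) - Q = 2*sqrt(5) - Q = -Q + 2*sqrt(5))
N(r, -66) - x(S(-3)) = -66 - (-(-1)*(-3)/3 + 2*sqrt(5)) = -66 - (-1*1 + 2*sqrt(5)) = -66 - (-1 + 2*sqrt(5)) = -66 + (1 - 2*sqrt(5)) = -65 - 2*sqrt(5)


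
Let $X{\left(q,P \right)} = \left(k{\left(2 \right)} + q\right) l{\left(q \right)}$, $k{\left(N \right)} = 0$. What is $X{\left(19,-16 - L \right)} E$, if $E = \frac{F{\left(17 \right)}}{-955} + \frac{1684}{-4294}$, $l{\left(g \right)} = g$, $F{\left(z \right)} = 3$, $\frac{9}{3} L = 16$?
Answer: $- \frac{15400469}{107915} \approx -142.71$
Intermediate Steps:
$L = \frac{16}{3}$ ($L = \frac{1}{3} \cdot 16 = \frac{16}{3} \approx 5.3333$)
$X{\left(q,P \right)} = q^{2}$ ($X{\left(q,P \right)} = \left(0 + q\right) q = q q = q^{2}$)
$E = - \frac{810551}{2050385}$ ($E = \frac{3}{-955} + \frac{1684}{-4294} = 3 \left(- \frac{1}{955}\right) + 1684 \left(- \frac{1}{4294}\right) = - \frac{3}{955} - \frac{842}{2147} = - \frac{810551}{2050385} \approx -0.39532$)
$X{\left(19,-16 - L \right)} E = 19^{2} \left(- \frac{810551}{2050385}\right) = 361 \left(- \frac{810551}{2050385}\right) = - \frac{15400469}{107915}$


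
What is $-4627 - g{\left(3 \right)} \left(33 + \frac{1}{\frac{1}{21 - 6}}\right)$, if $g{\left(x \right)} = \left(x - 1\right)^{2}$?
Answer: $-4819$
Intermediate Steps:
$g{\left(x \right)} = \left(-1 + x\right)^{2}$
$-4627 - g{\left(3 \right)} \left(33 + \frac{1}{\frac{1}{21 - 6}}\right) = -4627 - \left(-1 + 3\right)^{2} \left(33 + \frac{1}{\frac{1}{21 - 6}}\right) = -4627 - 2^{2} \left(33 + \frac{1}{\frac{1}{15}}\right) = -4627 - 4 \left(33 + \frac{1}{\frac{1}{15}}\right) = -4627 - 4 \left(33 + 15\right) = -4627 - 4 \cdot 48 = -4627 - 192 = -4819$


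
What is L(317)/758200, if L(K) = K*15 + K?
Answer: 634/94775 ≈ 0.0066895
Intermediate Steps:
L(K) = 16*K (L(K) = 15*K + K = 16*K)
L(317)/758200 = (16*317)/758200 = 5072*(1/758200) = 634/94775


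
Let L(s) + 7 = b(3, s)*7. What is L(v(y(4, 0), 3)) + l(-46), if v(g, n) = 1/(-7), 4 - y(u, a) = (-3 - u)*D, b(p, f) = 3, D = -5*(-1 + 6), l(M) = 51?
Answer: 65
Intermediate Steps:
D = -25 (D = -5*5 = -25)
y(u, a) = -71 - 25*u (y(u, a) = 4 - (-3 - u)*(-25) = 4 - (75 + 25*u) = 4 + (-75 - 25*u) = -71 - 25*u)
v(g, n) = -1/7
L(s) = 14 (L(s) = -7 + 3*7 = -7 + 21 = 14)
L(v(y(4, 0), 3)) + l(-46) = 14 + 51 = 65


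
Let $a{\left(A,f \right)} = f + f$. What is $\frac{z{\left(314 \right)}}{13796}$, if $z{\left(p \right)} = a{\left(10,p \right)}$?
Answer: $\frac{157}{3449} \approx 0.04552$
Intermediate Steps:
$a{\left(A,f \right)} = 2 f$
$z{\left(p \right)} = 2 p$
$\frac{z{\left(314 \right)}}{13796} = \frac{2 \cdot 314}{13796} = 628 \cdot \frac{1}{13796} = \frac{157}{3449}$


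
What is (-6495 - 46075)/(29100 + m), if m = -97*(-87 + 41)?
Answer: -26285/16781 ≈ -1.5664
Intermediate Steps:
m = 4462 (m = -97*(-46) = 4462)
(-6495 - 46075)/(29100 + m) = (-6495 - 46075)/(29100 + 4462) = -52570/33562 = -52570*1/33562 = -26285/16781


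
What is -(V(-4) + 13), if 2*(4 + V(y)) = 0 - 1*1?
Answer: -17/2 ≈ -8.5000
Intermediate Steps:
V(y) = -9/2 (V(y) = -4 + (0 - 1*1)/2 = -4 + (0 - 1)/2 = -4 + (½)*(-1) = -4 - ½ = -9/2)
-(V(-4) + 13) = -(-9/2 + 13) = -1*17/2 = -17/2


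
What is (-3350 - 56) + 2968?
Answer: -438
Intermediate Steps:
(-3350 - 56) + 2968 = -3406 + 2968 = -438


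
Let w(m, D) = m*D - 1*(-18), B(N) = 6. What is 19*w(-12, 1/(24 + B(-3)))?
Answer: 1672/5 ≈ 334.40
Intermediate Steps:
w(m, D) = 18 + D*m (w(m, D) = D*m + 18 = 18 + D*m)
19*w(-12, 1/(24 + B(-3))) = 19*(18 - 12/(24 + 6)) = 19*(18 - 12/30) = 19*(18 + (1/30)*(-12)) = 19*(18 - ⅖) = 19*(88/5) = 1672/5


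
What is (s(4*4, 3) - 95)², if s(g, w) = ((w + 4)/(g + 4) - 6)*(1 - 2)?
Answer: 3193369/400 ≈ 7983.4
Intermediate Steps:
s(g, w) = 6 - (4 + w)/(4 + g) (s(g, w) = ((4 + w)/(4 + g) - 6)*(-1) = (-6 + (4 + w)/(4 + g))*(-1) = 6 - (4 + w)/(4 + g))
(s(4*4, 3) - 95)² = ((20 - 1*3 + 6*(4*4))/(4 + 4*4) - 95)² = ((20 - 3 + 6*16)/(4 + 16) - 95)² = ((20 - 3 + 96)/20 - 95)² = ((1/20)*113 - 95)² = (113/20 - 95)² = (-1787/20)² = 3193369/400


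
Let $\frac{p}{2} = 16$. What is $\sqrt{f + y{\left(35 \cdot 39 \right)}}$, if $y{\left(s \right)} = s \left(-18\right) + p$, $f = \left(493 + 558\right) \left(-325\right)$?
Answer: $i \sqrt{366113} \approx 605.07 i$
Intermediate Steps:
$p = 32$ ($p = 2 \cdot 16 = 32$)
$f = -341575$ ($f = 1051 \left(-325\right) = -341575$)
$y{\left(s \right)} = 32 - 18 s$ ($y{\left(s \right)} = s \left(-18\right) + 32 = - 18 s + 32 = 32 - 18 s$)
$\sqrt{f + y{\left(35 \cdot 39 \right)}} = \sqrt{-341575 + \left(32 - 18 \cdot 35 \cdot 39\right)} = \sqrt{-341575 + \left(32 - 24570\right)} = \sqrt{-341575 - 24538} = \sqrt{-366113} = i \sqrt{366113}$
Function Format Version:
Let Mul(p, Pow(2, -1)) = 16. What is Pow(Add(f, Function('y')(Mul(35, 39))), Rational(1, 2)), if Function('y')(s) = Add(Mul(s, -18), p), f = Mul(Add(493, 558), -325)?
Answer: Mul(I, Pow(366113, Rational(1, 2))) ≈ Mul(605.07, I)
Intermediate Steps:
p = 32 (p = Mul(2, 16) = 32)
f = -341575 (f = Mul(1051, -325) = -341575)
Function('y')(s) = Add(32, Mul(-18, s)) (Function('y')(s) = Add(Mul(s, -18), 32) = Add(Mul(-18, s), 32) = Add(32, Mul(-18, s)))
Pow(Add(f, Function('y')(Mul(35, 39))), Rational(1, 2)) = Pow(Add(-341575, Add(32, Mul(-18, Mul(35, 39)))), Rational(1, 2)) = Pow(Add(-341575, Add(32, Mul(-18, 1365))), Rational(1, 2)) = Pow(Add(-341575, Add(32, -24570)), Rational(1, 2)) = Pow(Add(-341575, -24538), Rational(1, 2)) = Pow(-366113, Rational(1, 2)) = Mul(I, Pow(366113, Rational(1, 2)))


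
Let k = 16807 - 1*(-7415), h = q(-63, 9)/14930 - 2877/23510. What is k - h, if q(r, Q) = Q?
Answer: 425103444831/17550215 ≈ 24222.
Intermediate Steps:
h = -2137101/17550215 (h = 9/14930 - 2877/23510 = -2137101/17550215 ≈ -0.12177)
k = 24222 (k = 16807 + 7415 = 24222)
k - h = 24222 - 1*(-2137101/17550215) = 24222 + 2137101/17550215 = 425103444831/17550215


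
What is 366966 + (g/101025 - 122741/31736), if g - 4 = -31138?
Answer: 392175697807417/1068709800 ≈ 3.6696e+5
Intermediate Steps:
g = -31134 (g = 4 - 31138 = -31134)
366966 + (g/101025 - 122741/31736) = 366966 + (-31134/101025 - 122741/31736) = 366966 + (-31134*1/101025 - 122741*1/31736) = 366966 + (-10378/33675 - 122741/31736) = 366966 - 4462659383/1068709800 = 392175697807417/1068709800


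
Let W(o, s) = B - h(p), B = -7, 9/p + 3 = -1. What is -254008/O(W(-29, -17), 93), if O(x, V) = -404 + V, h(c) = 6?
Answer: 254008/311 ≈ 816.75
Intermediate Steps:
p = -9/4 (p = 9/(-3 - 1) = 9/(-4) = 9*(-1/4) = -9/4 ≈ -2.2500)
W(o, s) = -13 (W(o, s) = -7 - 1*6 = -7 - 6 = -13)
-254008/O(W(-29, -17), 93) = -254008/(-404 + 93) = -254008/(-311) = -254008*(-1/311) = 254008/311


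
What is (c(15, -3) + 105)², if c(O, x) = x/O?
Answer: 274576/25 ≈ 10983.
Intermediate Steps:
(c(15, -3) + 105)² = (-3/15 + 105)² = (-3*1/15 + 105)² = (-⅕ + 105)² = (524/5)² = 274576/25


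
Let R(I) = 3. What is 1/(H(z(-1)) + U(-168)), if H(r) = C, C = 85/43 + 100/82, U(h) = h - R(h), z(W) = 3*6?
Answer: -1763/295838 ≈ -0.0059593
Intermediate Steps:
z(W) = 18
U(h) = -3 + h (U(h) = h - 1*3 = h - 3 = -3 + h)
C = 5635/1763 (C = 85*(1/43) + 100*(1/82) = 85/43 + 50/41 = 5635/1763 ≈ 3.1963)
H(r) = 5635/1763
1/(H(z(-1)) + U(-168)) = 1/(5635/1763 + (-3 - 168)) = 1/(5635/1763 - 171) = 1/(-295838/1763) = -1763/295838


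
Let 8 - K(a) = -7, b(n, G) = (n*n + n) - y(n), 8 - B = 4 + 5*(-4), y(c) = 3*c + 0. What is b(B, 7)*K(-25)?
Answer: 7920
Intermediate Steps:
y(c) = 3*c
B = 24 (B = 8 - (4 + 5*(-4)) = 8 - (4 - 20) = 8 - 1*(-16) = 8 + 16 = 24)
b(n, G) = n² - 2*n (b(n, G) = (n*n + n) - 3*n = (n² + n) - 3*n = (n + n²) - 3*n = n² - 2*n)
K(a) = 15 (K(a) = 8 - 1*(-7) = 8 + 7 = 15)
b(B, 7)*K(-25) = (24*(-2 + 24))*15 = (24*22)*15 = 528*15 = 7920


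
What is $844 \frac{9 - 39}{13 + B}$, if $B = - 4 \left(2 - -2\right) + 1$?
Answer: $12660$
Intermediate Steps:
$B = -15$ ($B = - 4 \left(2 + 2\right) + 1 = \left(-4\right) 4 + 1 = -16 + 1 = -15$)
$844 \frac{9 - 39}{13 + B} = 844 \frac{9 - 39}{13 - 15} = 844 \left(- \frac{30}{-2}\right) = 844 \left(\left(-30\right) \left(- \frac{1}{2}\right)\right) = 844 \cdot 15 = 12660$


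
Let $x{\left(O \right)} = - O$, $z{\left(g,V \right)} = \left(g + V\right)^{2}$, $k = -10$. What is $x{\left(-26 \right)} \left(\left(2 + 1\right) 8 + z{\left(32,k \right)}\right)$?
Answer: $13208$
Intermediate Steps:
$z{\left(g,V \right)} = \left(V + g\right)^{2}$
$x{\left(-26 \right)} \left(\left(2 + 1\right) 8 + z{\left(32,k \right)}\right) = \left(-1\right) \left(-26\right) \left(\left(2 + 1\right) 8 + \left(-10 + 32\right)^{2}\right) = 26 \left(3 \cdot 8 + 22^{2}\right) = 26 \left(24 + 484\right) = 26 \cdot 508 = 13208$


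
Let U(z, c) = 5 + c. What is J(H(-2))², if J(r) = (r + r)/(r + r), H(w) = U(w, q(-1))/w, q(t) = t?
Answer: 1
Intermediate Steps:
H(w) = 4/w (H(w) = (5 - 1)/w = 4/w)
J(r) = 1 (J(r) = (2*r)/((2*r)) = (2*r)*(1/(2*r)) = 1)
J(H(-2))² = 1² = 1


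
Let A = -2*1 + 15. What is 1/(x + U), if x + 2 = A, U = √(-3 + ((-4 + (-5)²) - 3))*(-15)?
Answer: -11/3254 - 15*√15/3254 ≈ -0.021234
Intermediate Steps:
A = 13 (A = -2 + 15 = 13)
U = -15*√15 (U = √(-3 + ((-4 + 25) - 3))*(-15) = √(-3 + (21 - 3))*(-15) = √(-3 + 18)*(-15) = √15*(-15) = -15*√15 ≈ -58.095)
x = 11 (x = -2 + 13 = 11)
1/(x + U) = 1/(11 - 15*√15)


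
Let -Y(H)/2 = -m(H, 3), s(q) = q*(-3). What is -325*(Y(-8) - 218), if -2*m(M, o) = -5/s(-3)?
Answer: 636025/9 ≈ 70670.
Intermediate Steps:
s(q) = -3*q
m(M, o) = 5/18 (m(M, o) = -(-5)/(2*((-3*(-3)))) = -(-5)/(2*9) = -½*(-5/9) = 5/18)
Y(H) = 5/9 (Y(H) = -(-2)*5/18 = -2*(-5/18) = 5/9)
-325*(Y(-8) - 218) = -325*(5/9 - 218) = -325*(-1957/9) = 636025/9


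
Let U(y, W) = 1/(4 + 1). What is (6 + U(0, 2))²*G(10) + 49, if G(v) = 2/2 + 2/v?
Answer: 11891/125 ≈ 95.128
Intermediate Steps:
U(y, W) = ⅕ (U(y, W) = 1/5 = ⅕)
G(v) = 1 + 2/v (G(v) = 2*(½) + 2/v = 1 + 2/v)
(6 + U(0, 2))²*G(10) + 49 = (6 + ⅕)²*((2 + 10)/10) + 49 = (31/5)²*((⅒)*12) + 49 = (961/25)*(6/5) + 49 = 5766/125 + 49 = 11891/125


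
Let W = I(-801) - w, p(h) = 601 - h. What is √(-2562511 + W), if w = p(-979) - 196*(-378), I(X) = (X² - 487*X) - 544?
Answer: I*√1607035 ≈ 1267.7*I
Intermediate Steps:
I(X) = -544 + X² - 487*X
w = 75668 (w = (601 - 1*(-979)) - 196*(-378) = (601 + 979) - 1*(-74088) = 1580 + 74088 = 75668)
W = 955476 (W = (-544 + (-801)² - 487*(-801)) - 1*75668 = (-544 + 641601 + 390087) - 75668 = 1031144 - 75668 = 955476)
√(-2562511 + W) = √(-2562511 + 955476) = √(-1607035) = I*√1607035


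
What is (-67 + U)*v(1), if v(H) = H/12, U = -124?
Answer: -191/12 ≈ -15.917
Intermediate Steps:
v(H) = H/12 (v(H) = H*(1/12) = H/12)
(-67 + U)*v(1) = (-67 - 124)*((1/12)*1) = -191*1/12 = -191/12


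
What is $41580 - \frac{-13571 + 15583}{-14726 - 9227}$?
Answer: $\frac{995967752}{23953} \approx 41580.0$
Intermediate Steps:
$41580 - \frac{-13571 + 15583}{-14726 - 9227} = 41580 - \frac{2012}{-23953} = 41580 - 2012 \left(- \frac{1}{23953}\right) = 41580 - - \frac{2012}{23953} = 41580 + \frac{2012}{23953} = \frac{995967752}{23953}$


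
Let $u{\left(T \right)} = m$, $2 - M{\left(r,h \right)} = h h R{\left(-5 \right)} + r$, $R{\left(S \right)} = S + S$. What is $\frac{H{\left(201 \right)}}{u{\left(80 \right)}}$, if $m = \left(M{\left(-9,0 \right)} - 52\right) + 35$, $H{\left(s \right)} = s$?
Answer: $- \frac{67}{2} \approx -33.5$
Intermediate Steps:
$R{\left(S \right)} = 2 S$
$M{\left(r,h \right)} = 2 - r + 10 h^{2}$ ($M{\left(r,h \right)} = 2 - \left(h h 2 \left(-5\right) + r\right) = 2 - \left(h^{2} \left(-10\right) + r\right) = 2 - \left(- 10 h^{2} + r\right) = 2 - \left(r - 10 h^{2}\right) = 2 + \left(- r + 10 h^{2}\right) = 2 - r + 10 h^{2}$)
$m = -6$ ($m = \left(\left(2 - -9 + 10 \cdot 0^{2}\right) - 52\right) + 35 = \left(\left(2 + 9 + 10 \cdot 0\right) - 52\right) + 35 = \left(\left(2 + 9 + 0\right) - 52\right) + 35 = \left(11 - 52\right) + 35 = -41 + 35 = -6$)
$u{\left(T \right)} = -6$
$\frac{H{\left(201 \right)}}{u{\left(80 \right)}} = \frac{201}{-6} = 201 \left(- \frac{1}{6}\right) = - \frac{67}{2}$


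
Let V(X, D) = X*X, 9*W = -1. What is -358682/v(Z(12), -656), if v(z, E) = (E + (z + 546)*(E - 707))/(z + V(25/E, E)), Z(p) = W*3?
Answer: -76840624201/480512962432 ≈ -0.15991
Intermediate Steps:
W = -1/9 (W = (1/9)*(-1) = -1/9 ≈ -0.11111)
V(X, D) = X**2
Z(p) = -1/3 (Z(p) = -1/9*3 = -1/3)
v(z, E) = (E + (-707 + E)*(546 + z))/(z + 625/E**2) (v(z, E) = (E + (z + 546)*(E - 707))/(z + (25/E)**2) = (E + (546 + z)*(-707 + E))/(z + 625/E**2) = (E + (-707 + E)*(546 + z))/(z + 625/E**2))
-358682/v(Z(12), -656) = -358682*(625 - 1/3*(-656)**2)/(430336*(-386022 - 707*(-1/3) + 547*(-656) - 656*(-1/3))) = -358682*(625 - 1/3*430336)/(430336*(-386022 + 707/3 - 358832 + 656/3)) = -358682/(430336*(-2233199/3)/(625 - 430336/3)) = -358682/(430336*(-2233199/3)/(-428461/3)) = -358682/(430336*(-3/428461)*(-2233199/3)) = -358682/961025924864/428461 = -358682*428461/961025924864 = -76840624201/480512962432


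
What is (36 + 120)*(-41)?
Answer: -6396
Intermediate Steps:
(36 + 120)*(-41) = 156*(-41) = -6396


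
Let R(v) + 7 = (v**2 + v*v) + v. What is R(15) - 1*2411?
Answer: -1953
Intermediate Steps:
R(v) = -7 + v + 2*v**2 (R(v) = -7 + ((v**2 + v*v) + v) = -7 + ((v**2 + v**2) + v) = -7 + (2*v**2 + v) = -7 + (v + 2*v**2) = -7 + v + 2*v**2)
R(15) - 1*2411 = (-7 + 15 + 2*15**2) - 1*2411 = (-7 + 15 + 2*225) - 2411 = (-7 + 15 + 450) - 2411 = 458 - 2411 = -1953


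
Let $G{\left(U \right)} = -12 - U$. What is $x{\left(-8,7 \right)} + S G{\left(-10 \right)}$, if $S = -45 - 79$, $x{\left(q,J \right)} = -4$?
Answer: $244$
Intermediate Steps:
$S = -124$
$x{\left(-8,7 \right)} + S G{\left(-10 \right)} = -4 - 124 \left(-12 - -10\right) = -4 - 124 \left(-12 + 10\right) = -4 - -248 = -4 + 248 = 244$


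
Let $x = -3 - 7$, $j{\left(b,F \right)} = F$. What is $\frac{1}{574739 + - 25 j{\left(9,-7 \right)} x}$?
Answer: $\frac{1}{572989} \approx 1.7452 \cdot 10^{-6}$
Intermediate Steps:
$x = -10$
$\frac{1}{574739 + - 25 j{\left(9,-7 \right)} x} = \frac{1}{574739 + \left(-25\right) \left(-7\right) \left(-10\right)} = \frac{1}{574739 + 175 \left(-10\right)} = \frac{1}{574739 - 1750} = \frac{1}{572989}$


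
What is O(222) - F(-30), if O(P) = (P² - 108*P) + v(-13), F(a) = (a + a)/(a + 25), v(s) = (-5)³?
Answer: 25171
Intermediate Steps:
v(s) = -125
F(a) = 2*a/(25 + a) (F(a) = (2*a)/(25 + a) = 2*a/(25 + a))
O(P) = -125 + P² - 108*P (O(P) = (P² - 108*P) - 125 = -125 + P² - 108*P)
O(222) - F(-30) = (-125 + 222² - 108*222) - 2*(-30)/(25 - 30) = (-125 + 49284 - 23976) - 2*(-30)/(-5) = 25183 - 2*(-30)*(-1)/5 = 25183 - 1*12 = 25183 - 12 = 25171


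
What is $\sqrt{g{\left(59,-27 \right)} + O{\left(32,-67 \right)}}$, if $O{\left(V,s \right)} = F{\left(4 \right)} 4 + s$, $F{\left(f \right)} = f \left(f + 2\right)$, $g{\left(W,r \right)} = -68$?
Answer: $i \sqrt{39} \approx 6.245 i$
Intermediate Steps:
$F{\left(f \right)} = f \left(2 + f\right)$
$O{\left(V,s \right)} = 96 + s$ ($O{\left(V,s \right)} = 4 \left(2 + 4\right) 4 + s = 4 \cdot 6 \cdot 4 + s = 24 \cdot 4 + s = 96 + s$)
$\sqrt{g{\left(59,-27 \right)} + O{\left(32,-67 \right)}} = \sqrt{-68 + \left(96 - 67\right)} = \sqrt{-68 + 29} = \sqrt{-39} = i \sqrt{39}$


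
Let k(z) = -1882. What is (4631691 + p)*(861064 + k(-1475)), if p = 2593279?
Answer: 6207564174540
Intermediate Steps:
(4631691 + p)*(861064 + k(-1475)) = (4631691 + 2593279)*(861064 - 1882) = 7224970*859182 = 6207564174540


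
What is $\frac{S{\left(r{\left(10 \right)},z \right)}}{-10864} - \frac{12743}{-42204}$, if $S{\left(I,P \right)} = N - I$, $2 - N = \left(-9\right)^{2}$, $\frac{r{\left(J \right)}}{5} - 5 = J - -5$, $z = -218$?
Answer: $\frac{36498617}{114626064} \approx 0.31841$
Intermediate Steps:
$r{\left(J \right)} = 50 + 5 J$ ($r{\left(J \right)} = 25 + 5 \left(J - -5\right) = 25 + 5 \left(J + 5\right) = 25 + 5 \left(5 + J\right) = 25 + \left(25 + 5 J\right) = 50 + 5 J$)
$N = -79$ ($N = 2 - \left(-9\right)^{2} = 2 - 81 = -79$)
$S{\left(I,P \right)} = -79 - I$
$\frac{S{\left(r{\left(10 \right)},z \right)}}{-10864} - \frac{12743}{-42204} = \frac{-79 - \left(50 + 5 \cdot 10\right)}{-10864} - \frac{12743}{-42204} = \left(-79 - \left(50 + 50\right)\right) \left(- \frac{1}{10864}\right) - - \frac{12743}{42204} = \left(-79 - 100\right) \left(- \frac{1}{10864}\right) + \frac{12743}{42204} = \left(-179\right) \left(- \frac{1}{10864}\right) + \frac{12743}{42204} = \frac{179}{10864} + \frac{12743}{42204} = \frac{36498617}{114626064}$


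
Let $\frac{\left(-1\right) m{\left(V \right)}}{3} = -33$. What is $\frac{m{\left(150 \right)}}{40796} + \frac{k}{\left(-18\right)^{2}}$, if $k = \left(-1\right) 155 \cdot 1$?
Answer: $- \frac{786413}{1652238} \approx -0.47597$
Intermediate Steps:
$m{\left(V \right)} = 99$ ($m{\left(V \right)} = \left(-3\right) \left(-33\right) = 99$)
$k = -155$ ($k = \left(-155\right) 1 = -155$)
$\frac{m{\left(150 \right)}}{40796} + \frac{k}{\left(-18\right)^{2}} = \frac{99}{40796} - \frac{155}{\left(-18\right)^{2}} = 99 \cdot \frac{1}{40796} - \frac{155}{324} = \frac{99}{40796} - \frac{155}{324} = - \frac{786413}{1652238}$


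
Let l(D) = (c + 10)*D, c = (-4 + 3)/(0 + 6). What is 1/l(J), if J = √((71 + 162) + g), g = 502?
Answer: 2*√15/2065 ≈ 0.0037511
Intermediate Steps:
c = -⅙ (c = -1/6 = -1*⅙ = -⅙ ≈ -0.16667)
J = 7*√15 (J = √((71 + 162) + 502) = √(233 + 502) = √735 = 7*√15 ≈ 27.111)
l(D) = 59*D/6 (l(D) = (-⅙ + 10)*D = 59*D/6)
1/l(J) = 1/(59*(7*√15)/6) = 1/(413*√15/6) = 2*√15/2065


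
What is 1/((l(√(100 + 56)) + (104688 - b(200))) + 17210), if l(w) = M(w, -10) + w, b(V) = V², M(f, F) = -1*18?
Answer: 20470/1676083561 - √39/3352167122 ≈ 1.2211e-5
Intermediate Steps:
M(f, F) = -18
l(w) = -18 + w
1/((l(√(100 + 56)) + (104688 - b(200))) + 17210) = 1/(((-18 + √(100 + 56)) + (104688 - 1*200²)) + 17210) = 1/(((-18 + √156) + (104688 - 1*40000)) + 17210) = 1/(((-18 + 2*√39) + (104688 - 40000)) + 17210) = 1/(((-18 + 2*√39) + 64688) + 17210) = 1/((64670 + 2*√39) + 17210) = 1/(81880 + 2*√39)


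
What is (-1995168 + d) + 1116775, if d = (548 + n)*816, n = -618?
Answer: -935513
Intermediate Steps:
d = -57120 (d = (548 - 618)*816 = -70*816 = -57120)
(-1995168 + d) + 1116775 = (-1995168 - 57120) + 1116775 = -2052288 + 1116775 = -935513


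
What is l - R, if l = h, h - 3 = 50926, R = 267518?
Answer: -216589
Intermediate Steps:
h = 50929 (h = 3 + 50926 = 50929)
l = 50929
l - R = 50929 - 1*267518 = 50929 - 267518 = -216589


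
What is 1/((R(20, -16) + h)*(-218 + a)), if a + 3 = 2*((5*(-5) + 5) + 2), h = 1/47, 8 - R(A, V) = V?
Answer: -47/290153 ≈ -0.00016198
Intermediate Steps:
R(A, V) = 8 - V
h = 1/47 ≈ 0.021277
a = -39 (a = -3 + 2*((5*(-5) + 5) + 2) = -3 + 2*((-25 + 5) + 2) = -3 + 2*(-20 + 2) = -3 + 2*(-18) = -3 - 36 = -39)
1/((R(20, -16) + h)*(-218 + a)) = 1/(((8 - 1*(-16)) + 1/47)*(-218 - 39)) = 1/(((8 + 16) + 1/47)*(-257)) = 1/((24 + 1/47)*(-257)) = 1/((1129/47)*(-257)) = 1/(-290153/47) = -47/290153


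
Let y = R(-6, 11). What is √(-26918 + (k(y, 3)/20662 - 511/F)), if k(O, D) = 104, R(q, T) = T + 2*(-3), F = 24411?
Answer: I*√1711980879296588199687/252190041 ≈ 164.07*I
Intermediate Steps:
R(q, T) = -6 + T (R(q, T) = T - 6 = -6 + T)
y = 5 (y = -6 + 11 = 5)
√(-26918 + (k(y, 3)/20662 - 511/F)) = √(-26918 + (104/20662 - 511/24411)) = √(-26918 + (104*(1/20662) - 511*1/24411)) = √(-26918 + (52/10331 - 511/24411)) = √(-26918 - 4009769/252190041) = √(-6788455533407/252190041) = I*√1711980879296588199687/252190041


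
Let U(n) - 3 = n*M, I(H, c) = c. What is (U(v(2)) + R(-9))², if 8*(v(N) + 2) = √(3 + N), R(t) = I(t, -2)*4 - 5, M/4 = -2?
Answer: (-6 + √5)² ≈ 14.167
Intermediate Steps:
M = -8 (M = 4*(-2) = -8)
R(t) = -13 (R(t) = -2*4 - 5 = -8 - 5 = -13)
v(N) = -2 + √(3 + N)/8
U(n) = 3 - 8*n (U(n) = 3 + n*(-8) = 3 - 8*n)
(U(v(2)) + R(-9))² = ((3 - 8*(-2 + √(3 + 2)/8)) - 13)² = ((3 - 8*(-2 + √5/8)) - 13)² = ((3 + (16 - √5)) - 13)² = ((19 - √5) - 13)² = (6 - √5)²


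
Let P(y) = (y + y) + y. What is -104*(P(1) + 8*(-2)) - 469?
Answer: 883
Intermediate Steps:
P(y) = 3*y (P(y) = 2*y + y = 3*y)
-104*(P(1) + 8*(-2)) - 469 = -104*(3*1 + 8*(-2)) - 469 = -104*(3 - 16) - 469 = -104*(-13) - 469 = 1352 - 469 = 883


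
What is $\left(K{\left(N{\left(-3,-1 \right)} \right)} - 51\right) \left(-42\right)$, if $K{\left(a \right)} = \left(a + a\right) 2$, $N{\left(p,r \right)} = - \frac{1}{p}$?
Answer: $2086$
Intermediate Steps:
$K{\left(a \right)} = 4 a$ ($K{\left(a \right)} = 2 a 2 = 4 a$)
$\left(K{\left(N{\left(-3,-1 \right)} \right)} - 51\right) \left(-42\right) = \left(4 \left(- \frac{1}{-3}\right) - 51\right) \left(-42\right) = \left(4 \left(\left(-1\right) \left(- \frac{1}{3}\right)\right) - 51\right) \left(-42\right) = \left(4 \cdot \frac{1}{3} - 51\right) \left(-42\right) = \left(\frac{4}{3} - 51\right) \left(-42\right) = \left(- \frac{149}{3}\right) \left(-42\right) = 2086$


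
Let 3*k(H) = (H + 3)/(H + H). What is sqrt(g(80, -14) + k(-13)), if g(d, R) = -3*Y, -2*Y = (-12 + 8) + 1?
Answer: I*sqrt(26598)/78 ≈ 2.0909*I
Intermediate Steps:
k(H) = (3 + H)/(6*H) (k(H) = ((H + 3)/(H + H))/3 = ((3 + H)/((2*H)))/3 = ((3 + H)*(1/(2*H)))/3 = ((3 + H)/(2*H))/3 = (3 + H)/(6*H))
Y = 3/2 (Y = -((-12 + 8) + 1)/2 = -(-4 + 1)/2 = -1/2*(-3) = 3/2 ≈ 1.5000)
g(d, R) = -9/2 (g(d, R) = -3*3/2 = -9/2)
sqrt(g(80, -14) + k(-13)) = sqrt(-9/2 + (1/6)*(3 - 13)/(-13)) = sqrt(-9/2 + (1/6)*(-1/13)*(-10)) = sqrt(-9/2 + 5/39) = sqrt(-341/78) = I*sqrt(26598)/78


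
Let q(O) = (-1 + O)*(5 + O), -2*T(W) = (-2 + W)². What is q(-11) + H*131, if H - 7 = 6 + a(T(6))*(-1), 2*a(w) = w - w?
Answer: 1775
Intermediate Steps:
T(W) = -(-2 + W)²/2
a(w) = 0 (a(w) = (w - w)/2 = (½)*0 = 0)
H = 13 (H = 7 + (6 + 0*(-1)) = 7 + (6 + 0) = 7 + 6 = 13)
q(-11) + H*131 = (-5 + (-11)² + 4*(-11)) + 13*131 = (-5 + 121 - 44) + 1703 = 72 + 1703 = 1775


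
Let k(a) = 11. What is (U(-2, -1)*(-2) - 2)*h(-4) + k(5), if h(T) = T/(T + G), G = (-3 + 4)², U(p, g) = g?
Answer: 11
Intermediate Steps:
G = 1 (G = 1² = 1)
h(T) = T/(1 + T) (h(T) = T/(T + 1) = T/(1 + T))
(U(-2, -1)*(-2) - 2)*h(-4) + k(5) = (-1*(-2) - 2)*(-4/(1 - 4)) + 11 = (2 - 2)*(-4/(-3)) + 11 = 0*(-4*(-⅓)) + 11 = 0*(4/3) + 11 = 0 + 11 = 11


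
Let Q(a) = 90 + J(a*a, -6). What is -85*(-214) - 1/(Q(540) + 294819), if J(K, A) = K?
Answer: 10668598709/586509 ≈ 18190.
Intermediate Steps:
Q(a) = 90 + a² (Q(a) = 90 + a*a = 90 + a²)
-85*(-214) - 1/(Q(540) + 294819) = -85*(-214) - 1/((90 + 540²) + 294819) = 18190 - 1/((90 + 291600) + 294819) = 18190 - 1/(291690 + 294819) = 18190 - 1/586509 = 10668598709/586509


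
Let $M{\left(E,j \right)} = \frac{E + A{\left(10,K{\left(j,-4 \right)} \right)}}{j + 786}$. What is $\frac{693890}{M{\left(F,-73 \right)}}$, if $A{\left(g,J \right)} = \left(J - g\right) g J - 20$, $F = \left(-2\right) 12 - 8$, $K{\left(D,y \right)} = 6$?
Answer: $- \frac{247371785}{146} \approx -1.6943 \cdot 10^{6}$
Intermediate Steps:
$F = -32$ ($F = -24 - 8 = -32$)
$A{\left(g,J \right)} = -20 + J g \left(J - g\right)$ ($A{\left(g,J \right)} = g \left(J - g\right) J - 20 = J g \left(J - g\right) - 20 = -20 + J g \left(J - g\right)$)
$M{\left(E,j \right)} = \frac{-260 + E}{786 + j}$ ($M{\left(E,j \right)} = \frac{E - \left(20 - 360 + 600\right)}{j + 786} = \frac{E - \left(-340 + 600\right)}{786 + j} = \frac{E - 260}{786 + j} = \frac{-260 + E}{786 + j}$)
$\frac{693890}{M{\left(F,-73 \right)}} = \frac{693890}{\frac{1}{786 - 73} \left(-260 - 32\right)} = \frac{693890}{\frac{1}{713} \left(-292\right)} = \frac{693890}{- \frac{292}{713}} = 693890 \left(- \frac{713}{292}\right) = - \frac{247371785}{146}$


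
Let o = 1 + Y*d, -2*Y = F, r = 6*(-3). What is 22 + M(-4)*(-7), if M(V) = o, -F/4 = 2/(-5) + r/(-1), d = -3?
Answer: 3771/5 ≈ 754.20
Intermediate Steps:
r = -18
F = -352/5 (F = -4*(2/(-5) - 18/(-1)) = -4*(2*(-⅕) - 18*(-1)) = -4*(-⅖ + 18) = -4*88/5 = -352/5 ≈ -70.400)
Y = 176/5 (Y = -½*(-352/5) = 176/5 ≈ 35.200)
o = -523/5 (o = 1 + (176/5)*(-3) = 1 - 528/5 = -523/5 ≈ -104.60)
M(V) = -523/5
22 + M(-4)*(-7) = 22 - 523/5*(-7) = 22 + 3661/5 = 3771/5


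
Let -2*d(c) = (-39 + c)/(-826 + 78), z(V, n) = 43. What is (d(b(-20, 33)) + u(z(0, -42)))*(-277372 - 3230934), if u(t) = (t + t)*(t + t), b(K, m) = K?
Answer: -19408575024621/748 ≈ -2.5947e+10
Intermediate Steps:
d(c) = -39/1496 + c/1496 (d(c) = -(-39 + c)/(2*(-826 + 78)) = -(-39 + c)/(2*(-748)) = -(-39 + c)*(-1)/(2*748) = -(39/748 - c/748)/2 = -39/1496 + c/1496)
u(t) = 4*t**2 (u(t) = (2*t)*(2*t) = 4*t**2)
(d(b(-20, 33)) + u(z(0, -42)))*(-277372 - 3230934) = ((-39/1496 + (1/1496)*(-20)) + 4*43**2)*(-277372 - 3230934) = ((-39/1496 - 5/374) + 4*1849)*(-3508306) = (-59/1496 + 7396)*(-3508306) = (11064357/1496)*(-3508306) = -19408575024621/748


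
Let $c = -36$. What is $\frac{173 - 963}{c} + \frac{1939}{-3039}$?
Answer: $\frac{388501}{18234} \approx 21.306$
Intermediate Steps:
$\frac{173 - 963}{c} + \frac{1939}{-3039} = \frac{173 - 963}{-36} + \frac{1939}{-3039} = \left(-790\right) \left(- \frac{1}{36}\right) + 1939 \left(- \frac{1}{3039}\right) = \frac{395}{18} - \frac{1939}{3039} = \frac{388501}{18234}$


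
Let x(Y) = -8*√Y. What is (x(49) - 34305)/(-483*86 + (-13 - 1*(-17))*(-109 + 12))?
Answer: 34361/41926 ≈ 0.81956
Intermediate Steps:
(x(49) - 34305)/(-483*86 + (-13 - 1*(-17))*(-109 + 12)) = (-8*√49 - 34305)/(-483*86 + (-13 - 1*(-17))*(-109 + 12)) = (-8*7 - 34305)/(-41538 + (-13 + 17)*(-97)) = (-56 - 34305)/(-41538 + 4*(-97)) = -34361/(-41538 - 388) = -34361/(-41926) = -34361*(-1/41926) = 34361/41926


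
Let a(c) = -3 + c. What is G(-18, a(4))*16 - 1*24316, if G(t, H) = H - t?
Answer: -24012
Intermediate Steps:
G(-18, a(4))*16 - 1*24316 = ((-3 + 4) - 1*(-18))*16 - 1*24316 = (1 + 18)*16 - 24316 = 19*16 - 24316 = 304 - 24316 = -24012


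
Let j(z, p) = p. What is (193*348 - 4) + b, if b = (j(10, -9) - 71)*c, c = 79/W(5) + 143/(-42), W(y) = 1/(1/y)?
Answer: 1389536/21 ≈ 66168.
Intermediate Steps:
W(y) = y (W(y) = 1/(1/y) = y)
c = 2603/210 (c = 79/5 + 143/(-42) = 79*(⅕) + 143*(-1/42) = 79/5 - 143/42 = 2603/210 ≈ 12.395)
b = -20824/21 (b = (-9 - 71)*(2603/210) = -80*2603/210 = -20824/21 ≈ -991.62)
(193*348 - 4) + b = (193*348 - 4) - 20824/21 = (67164 - 4) - 20824/21 = 67160 - 20824/21 = 1389536/21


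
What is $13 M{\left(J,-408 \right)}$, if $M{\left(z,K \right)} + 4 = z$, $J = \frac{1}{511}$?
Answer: $- \frac{26559}{511} \approx -51.975$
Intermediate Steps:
$J = \frac{1}{511} \approx 0.0019569$
$M{\left(z,K \right)} = -4 + z$
$13 M{\left(J,-408 \right)} = 13 \left(-4 + \frac{1}{511}\right) = 13 \left(- \frac{2043}{511}\right) = - \frac{26559}{511}$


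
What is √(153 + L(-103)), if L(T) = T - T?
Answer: 3*√17 ≈ 12.369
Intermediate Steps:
L(T) = 0
√(153 + L(-103)) = √(153 + 0) = √153 = 3*√17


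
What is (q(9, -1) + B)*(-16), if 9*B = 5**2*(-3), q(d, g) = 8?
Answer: 16/3 ≈ 5.3333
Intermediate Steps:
B = -25/3 (B = (5**2*(-3))/9 = (25*(-3))/9 = (1/9)*(-75) = -25/3 ≈ -8.3333)
(q(9, -1) + B)*(-16) = (8 - 25/3)*(-16) = -1/3*(-16) = 16/3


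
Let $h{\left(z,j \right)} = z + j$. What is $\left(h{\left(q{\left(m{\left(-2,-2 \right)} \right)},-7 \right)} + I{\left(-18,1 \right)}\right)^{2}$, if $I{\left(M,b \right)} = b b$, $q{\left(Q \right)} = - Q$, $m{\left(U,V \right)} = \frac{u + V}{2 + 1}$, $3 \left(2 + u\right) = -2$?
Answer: $\frac{1600}{81} \approx 19.753$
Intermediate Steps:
$u = - \frac{8}{3}$ ($u = -2 + \frac{1}{3} \left(-2\right) = -2 - \frac{2}{3} = - \frac{8}{3} \approx -2.6667$)
$m{\left(U,V \right)} = - \frac{8}{9} + \frac{V}{3}$ ($m{\left(U,V \right)} = \frac{- \frac{8}{3} + V}{2 + 1} = \frac{- \frac{8}{3} + V}{3} = \left(- \frac{8}{3} + V\right) \frac{1}{3} = - \frac{8}{9} + \frac{V}{3}$)
$I{\left(M,b \right)} = b^{2}$
$h{\left(z,j \right)} = j + z$
$\left(h{\left(q{\left(m{\left(-2,-2 \right)} \right)},-7 \right)} + I{\left(-18,1 \right)}\right)^{2} = \left(\left(-7 - \left(- \frac{8}{9} + \frac{1}{3} \left(-2\right)\right)\right) + 1^{2}\right)^{2} = \left(\left(-7 - \left(- \frac{8}{9} - \frac{2}{3}\right)\right) + 1\right)^{2} = \left(\left(-7 - - \frac{14}{9}\right) + 1\right)^{2} = \left(\left(-7 + \frac{14}{9}\right) + 1\right)^{2} = \left(- \frac{49}{9} + 1\right)^{2} = \left(- \frac{40}{9}\right)^{2} = \frac{1600}{81}$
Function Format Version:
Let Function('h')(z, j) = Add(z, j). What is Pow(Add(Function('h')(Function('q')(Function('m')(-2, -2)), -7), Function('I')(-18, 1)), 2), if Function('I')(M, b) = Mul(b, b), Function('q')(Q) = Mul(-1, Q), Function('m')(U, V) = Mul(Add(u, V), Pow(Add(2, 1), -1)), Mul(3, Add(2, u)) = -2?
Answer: Rational(1600, 81) ≈ 19.753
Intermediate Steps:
u = Rational(-8, 3) (u = Add(-2, Mul(Rational(1, 3), -2)) = Add(-2, Rational(-2, 3)) = Rational(-8, 3) ≈ -2.6667)
Function('m')(U, V) = Add(Rational(-8, 9), Mul(Rational(1, 3), V)) (Function('m')(U, V) = Mul(Add(Rational(-8, 3), V), Pow(Add(2, 1), -1)) = Mul(Add(Rational(-8, 3), V), Pow(3, -1)) = Mul(Add(Rational(-8, 3), V), Rational(1, 3)) = Add(Rational(-8, 9), Mul(Rational(1, 3), V)))
Function('I')(M, b) = Pow(b, 2)
Function('h')(z, j) = Add(j, z)
Pow(Add(Function('h')(Function('q')(Function('m')(-2, -2)), -7), Function('I')(-18, 1)), 2) = Pow(Add(Add(-7, Mul(-1, Add(Rational(-8, 9), Mul(Rational(1, 3), -2)))), Pow(1, 2)), 2) = Pow(Add(Add(-7, Mul(-1, Add(Rational(-8, 9), Rational(-2, 3)))), 1), 2) = Pow(Add(Add(-7, Mul(-1, Rational(-14, 9))), 1), 2) = Pow(Add(Add(-7, Rational(14, 9)), 1), 2) = Pow(Add(Rational(-49, 9), 1), 2) = Pow(Rational(-40, 9), 2) = Rational(1600, 81)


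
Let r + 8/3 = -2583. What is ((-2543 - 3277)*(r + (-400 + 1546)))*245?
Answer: 2052820700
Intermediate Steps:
r = -7757/3 (r = -8/3 - 2583 = -7757/3 ≈ -2585.7)
((-2543 - 3277)*(r + (-400 + 1546)))*245 = ((-2543 - 3277)*(-7757/3 + (-400 + 1546)))*245 = -5820*(-7757/3 + 1146)*245 = -5820*(-4319/3)*245 = 8378860*245 = 2052820700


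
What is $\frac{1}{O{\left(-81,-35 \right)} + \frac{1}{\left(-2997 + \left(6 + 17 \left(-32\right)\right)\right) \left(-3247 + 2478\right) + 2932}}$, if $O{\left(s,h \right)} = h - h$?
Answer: $2721347$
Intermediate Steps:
$O{\left(s,h \right)} = 0$
$\frac{1}{O{\left(-81,-35 \right)} + \frac{1}{\left(-2997 + \left(6 + 17 \left(-32\right)\right)\right) \left(-3247 + 2478\right) + 2932}} = \frac{1}{0 + \frac{1}{\left(-2997 + \left(6 + 17 \left(-32\right)\right)\right) \left(-3247 + 2478\right) + 2932}} = \frac{1}{0 + \frac{1}{\left(-2997 + \left(6 - 544\right)\right) \left(-769\right) + 2932}} = \frac{1}{0 + \frac{1}{\left(-2997 - 538\right) \left(-769\right) + 2932}} = \frac{1}{0 + \frac{1}{\left(-3535\right) \left(-769\right) + 2932}} = \frac{1}{0 + \frac{1}{2718415 + 2932}} = \frac{1}{0 + \frac{1}{2721347}} = \frac{1}{\frac{1}{2721347}} = 2721347$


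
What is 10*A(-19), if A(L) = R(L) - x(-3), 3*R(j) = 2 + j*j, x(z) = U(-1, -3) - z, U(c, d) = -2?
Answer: 1200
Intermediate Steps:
x(z) = -2 - z
R(j) = ⅔ + j²/3 (R(j) = (2 + j*j)/3 = (2 + j²)/3 = ⅔ + j²/3)
A(L) = -⅓ + L²/3 (A(L) = (⅔ + L²/3) - (-2 - 1*(-3)) = (⅔ + L²/3) - (-2 + 3) = (⅔ + L²/3) - 1*1 = (⅔ + L²/3) - 1 = -⅓ + L²/3)
10*A(-19) = 10*(-⅓ + (⅓)*(-19)²) = 10*(-⅓ + (⅓)*361) = 10*(-⅓ + 361/3) = 10*120 = 1200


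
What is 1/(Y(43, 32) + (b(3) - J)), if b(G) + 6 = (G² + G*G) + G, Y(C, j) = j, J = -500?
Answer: 1/547 ≈ 0.0018282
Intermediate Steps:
b(G) = -6 + G + 2*G² (b(G) = -6 + ((G² + G*G) + G) = -6 + ((G² + G²) + G) = -6 + (2*G² + G) = -6 + (G + 2*G²) = -6 + G + 2*G²)
1/(Y(43, 32) + (b(3) - J)) = 1/(32 + ((-6 + 3 + 2*3²) - 1*(-500))) = 1/(32 + ((-6 + 3 + 2*9) + 500)) = 1/(32 + ((-6 + 3 + 18) + 500)) = 1/(32 + (15 + 500)) = 1/(32 + 515) = 1/547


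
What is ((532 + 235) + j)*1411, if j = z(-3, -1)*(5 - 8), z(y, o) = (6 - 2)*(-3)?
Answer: 1133033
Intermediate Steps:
z(y, o) = -12 (z(y, o) = 4*(-3) = -12)
j = 36 (j = -12*(5 - 8) = -12*(-3) = 36)
((532 + 235) + j)*1411 = ((532 + 235) + 36)*1411 = (767 + 36)*1411 = 803*1411 = 1133033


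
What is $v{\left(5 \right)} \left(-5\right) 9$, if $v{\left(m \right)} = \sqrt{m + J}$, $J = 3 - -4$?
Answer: $- 90 \sqrt{3} \approx -155.88$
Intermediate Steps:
$J = 7$ ($J = 3 + 4 = 7$)
$v{\left(m \right)} = \sqrt{7 + m}$ ($v{\left(m \right)} = \sqrt{m + 7} = \sqrt{7 + m}$)
$v{\left(5 \right)} \left(-5\right) 9 = \sqrt{7 + 5} \left(-5\right) 9 = \sqrt{12} \left(-5\right) 9 = 2 \sqrt{3} \left(-5\right) 9 = - 10 \sqrt{3} \cdot 9 = - 90 \sqrt{3}$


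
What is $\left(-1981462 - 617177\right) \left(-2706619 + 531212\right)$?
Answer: $5653097471073$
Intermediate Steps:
$\left(-1981462 - 617177\right) \left(-2706619 + 531212\right) = \left(-2598639\right) \left(-2175407\right) = 5653097471073$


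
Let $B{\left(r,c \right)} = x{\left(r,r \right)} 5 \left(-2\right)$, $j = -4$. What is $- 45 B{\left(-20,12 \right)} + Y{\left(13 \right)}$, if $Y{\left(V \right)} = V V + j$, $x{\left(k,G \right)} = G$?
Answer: $-8835$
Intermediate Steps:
$Y{\left(V \right)} = -4 + V^{2}$ ($Y{\left(V \right)} = V V - 4 = V^{2} - 4 = -4 + V^{2}$)
$B{\left(r,c \right)} = - 10 r$ ($B{\left(r,c \right)} = r 5 \left(-2\right) = 5 r \left(-2\right) = - 10 r$)
$- 45 B{\left(-20,12 \right)} + Y{\left(13 \right)} = - 45 \left(\left(-10\right) \left(-20\right)\right) - \left(4 - 13^{2}\right) = \left(-45\right) 200 + \left(-4 + 169\right) = -9000 + 165 = -8835$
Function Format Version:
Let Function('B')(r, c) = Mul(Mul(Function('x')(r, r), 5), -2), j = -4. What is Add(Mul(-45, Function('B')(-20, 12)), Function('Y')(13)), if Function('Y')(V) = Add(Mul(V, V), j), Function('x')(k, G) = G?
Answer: -8835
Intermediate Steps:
Function('Y')(V) = Add(-4, Pow(V, 2)) (Function('Y')(V) = Add(Mul(V, V), -4) = Add(Pow(V, 2), -4) = Add(-4, Pow(V, 2)))
Function('B')(r, c) = Mul(-10, r) (Function('B')(r, c) = Mul(Mul(r, 5), -2) = Mul(Mul(5, r), -2) = Mul(-10, r))
Add(Mul(-45, Function('B')(-20, 12)), Function('Y')(13)) = Add(Mul(-45, Mul(-10, -20)), Add(-4, Pow(13, 2))) = Add(Mul(-45, 200), Add(-4, 169)) = Add(-9000, 165) = -8835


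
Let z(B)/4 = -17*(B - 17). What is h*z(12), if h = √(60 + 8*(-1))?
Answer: 680*√13 ≈ 2451.8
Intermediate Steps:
z(B) = 1156 - 68*B (z(B) = 4*(-17*(B - 17)) = 4*(-17*(-17 + B)) = 4*(289 - 17*B) = 1156 - 68*B)
h = 2*√13 (h = √(60 - 8) = √52 = 2*√13 ≈ 7.2111)
h*z(12) = (2*√13)*(1156 - 68*12) = (2*√13)*(1156 - 816) = (2*√13)*340 = 680*√13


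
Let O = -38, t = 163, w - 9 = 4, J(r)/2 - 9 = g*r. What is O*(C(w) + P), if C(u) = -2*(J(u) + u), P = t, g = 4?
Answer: 4066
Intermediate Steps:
J(r) = 18 + 8*r (J(r) = 18 + 2*(4*r) = 18 + 8*r)
w = 13 (w = 9 + 4 = 13)
P = 163
C(u) = -36 - 18*u (C(u) = -2*((18 + 8*u) + u) = -2*(18 + 9*u) = -36 - 18*u)
O*(C(w) + P) = -38*((-36 - 18*13) + 163) = -38*((-36 - 234) + 163) = -38*(-270 + 163) = -38*(-107) = 4066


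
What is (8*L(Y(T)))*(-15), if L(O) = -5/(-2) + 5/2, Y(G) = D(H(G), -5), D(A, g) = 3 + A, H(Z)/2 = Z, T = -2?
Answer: -600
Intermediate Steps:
H(Z) = 2*Z
Y(G) = 3 + 2*G
L(O) = 5 (L(O) = -5*(-½) + 5*(½) = 5/2 + 5/2 = 5)
(8*L(Y(T)))*(-15) = (8*5)*(-15) = 40*(-15) = -600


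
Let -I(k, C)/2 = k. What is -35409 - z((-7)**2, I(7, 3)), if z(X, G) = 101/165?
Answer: -5842586/165 ≈ -35410.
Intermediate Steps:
I(k, C) = -2*k
z(X, G) = 101/165 (z(X, G) = 101*(1/165) = 101/165)
-35409 - z((-7)**2, I(7, 3)) = -35409 - 1*101/165 = -35409 - 101/165 = -5842586/165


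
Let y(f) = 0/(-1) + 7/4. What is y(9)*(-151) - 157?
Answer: -1685/4 ≈ -421.25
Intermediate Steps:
y(f) = 7/4 (y(f) = 0*(-1) + 7*(1/4) = 0 + 7/4 = 7/4)
y(9)*(-151) - 157 = (7/4)*(-151) - 157 = -1057/4 - 157 = -1685/4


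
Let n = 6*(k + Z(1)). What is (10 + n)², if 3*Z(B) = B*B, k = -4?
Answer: 144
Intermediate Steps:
Z(B) = B²/3 (Z(B) = (B*B)/3 = B²/3)
n = -22 (n = 6*(-4 + (⅓)*1²) = 6*(-4 + (⅓)*1) = 6*(-4 + ⅓) = 6*(-11/3) = -22)
(10 + n)² = (10 - 22)² = (-12)² = 144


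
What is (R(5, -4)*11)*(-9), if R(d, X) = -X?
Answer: -396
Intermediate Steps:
(R(5, -4)*11)*(-9) = (-1*(-4)*11)*(-9) = (4*11)*(-9) = 44*(-9) = -396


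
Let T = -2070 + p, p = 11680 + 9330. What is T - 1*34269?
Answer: -15329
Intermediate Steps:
p = 21010
T = 18940 (T = -2070 + 21010 = 18940)
T - 1*34269 = 18940 - 1*34269 = 18940 - 34269 = -15329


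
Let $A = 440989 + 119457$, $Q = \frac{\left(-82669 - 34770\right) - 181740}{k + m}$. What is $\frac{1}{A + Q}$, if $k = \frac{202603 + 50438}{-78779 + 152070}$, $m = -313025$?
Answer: $\frac{22941662234}{12857584759524453} \approx 1.7843 \cdot 10^{-6}$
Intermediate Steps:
$k = \frac{253041}{73291} \approx 3.4526$
$Q = \frac{21927128089}{22941662234}$ ($Q = \frac{\left(-82669 - 34770\right) - 181740}{\frac{253041}{73291} - 313025} = \frac{-117439 - 181740}{- \frac{22941662234}{73291}} = \left(-299179\right) \left(- \frac{73291}{22941662234}\right) = \frac{21927128089}{22941662234} \approx 0.95578$)
$A = 560446$
$\frac{1}{A + Q} = \frac{1}{560446 + \frac{21927128089}{22941662234}} = \frac{1}{\frac{12857584759524453}{22941662234}} = \frac{22941662234}{12857584759524453}$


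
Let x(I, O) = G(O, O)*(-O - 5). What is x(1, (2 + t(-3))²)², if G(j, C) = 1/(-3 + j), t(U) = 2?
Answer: 441/169 ≈ 2.6095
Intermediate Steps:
x(I, O) = (-5 - O)/(-3 + O) (x(I, O) = (-O - 5)/(-3 + O) = (-5 - O)/(-3 + O))
x(1, (2 + t(-3))²)² = ((-5 - (2 + 2)²)/(-3 + (2 + 2)²))² = ((-5 - 1*4²)/(-3 + 4²))² = ((-5 - 1*16)/(-3 + 16))² = ((-5 - 16)/13)² = ((1/13)*(-21))² = (-21/13)² = 441/169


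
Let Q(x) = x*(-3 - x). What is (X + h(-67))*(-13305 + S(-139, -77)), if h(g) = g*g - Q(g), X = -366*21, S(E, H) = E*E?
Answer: 6563456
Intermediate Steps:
S(E, H) = E²
X = -7686
h(g) = g² + g*(3 + g) (h(g) = g*g - (-1)*g*(3 + g) = g² + g*(3 + g))
(X + h(-67))*(-13305 + S(-139, -77)) = (-7686 - 67*(3 + 2*(-67)))*(-13305 + (-139)²) = (-7686 - 67*(3 - 134))*(-13305 + 19321) = (-7686 - 67*(-131))*6016 = (-7686 + 8777)*6016 = 1091*6016 = 6563456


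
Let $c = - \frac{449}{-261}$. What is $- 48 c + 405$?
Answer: $\frac{28051}{87} \approx 322.43$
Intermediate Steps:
$c = \frac{449}{261}$ ($c = \left(-449\right) \left(- \frac{1}{261}\right) = \frac{449}{261} \approx 1.7203$)
$- 48 c + 405 = \left(-48\right) \frac{449}{261} + 405 = - \frac{7184}{87} + 405 = \frac{28051}{87}$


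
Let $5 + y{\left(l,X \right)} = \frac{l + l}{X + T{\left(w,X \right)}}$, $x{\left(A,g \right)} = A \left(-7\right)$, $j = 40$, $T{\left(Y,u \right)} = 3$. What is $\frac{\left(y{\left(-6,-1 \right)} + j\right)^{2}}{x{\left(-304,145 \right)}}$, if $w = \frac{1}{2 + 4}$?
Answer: $\frac{841}{2128} \approx 0.39521$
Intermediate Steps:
$w = \frac{1}{6} \approx 0.16667$
$x{\left(A,g \right)} = - 7 A$
$y{\left(l,X \right)} = -5 + \frac{2 l}{3 + X}$ ($y{\left(l,X \right)} = -5 + \frac{l + l}{X + 3} = -5 + \frac{2 l}{3 + X}$)
$\frac{\left(y{\left(-6,-1 \right)} + j\right)^{2}}{x{\left(-304,145 \right)}} = \frac{\left(\frac{-15 - -5 + 2 \left(-6\right)}{3 - 1} + 40\right)^{2}}{\left(-7\right) \left(-304\right)} = \frac{\left(\frac{-15 + 5 - 12}{2} + 40\right)^{2}}{2128} = \left(\frac{1}{2} \left(-22\right) + 40\right)^{2} \cdot \frac{1}{2128} = \left(-11 + 40\right)^{2} \cdot \frac{1}{2128} = 29^{2} \cdot \frac{1}{2128} = 841 \cdot \frac{1}{2128} = \frac{841}{2128}$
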